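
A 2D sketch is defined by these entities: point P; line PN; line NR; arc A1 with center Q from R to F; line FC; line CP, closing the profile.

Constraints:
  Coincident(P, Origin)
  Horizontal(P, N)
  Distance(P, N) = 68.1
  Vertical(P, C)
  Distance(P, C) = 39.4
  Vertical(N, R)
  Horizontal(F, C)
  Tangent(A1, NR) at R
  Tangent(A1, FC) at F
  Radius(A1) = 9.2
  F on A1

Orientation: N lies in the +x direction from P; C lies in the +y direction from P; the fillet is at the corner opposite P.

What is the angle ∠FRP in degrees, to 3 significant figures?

68.9°

The virtual corner opposite P is at (68.1, 39.4). The tangent condition forces QR to be normal to NR and the tangent condition forces QF to be normal to FC, with radius 9.2, so the center Q sits 9.2 in from both sides at Q = (58.9, 30.2). That places the tangent points at R = (68.1, 30.2) on NR and F = (58.9, 39.4) on FC. Then cos ∠FRP = RF·RP / (|RF||RP|), giving 68.9°.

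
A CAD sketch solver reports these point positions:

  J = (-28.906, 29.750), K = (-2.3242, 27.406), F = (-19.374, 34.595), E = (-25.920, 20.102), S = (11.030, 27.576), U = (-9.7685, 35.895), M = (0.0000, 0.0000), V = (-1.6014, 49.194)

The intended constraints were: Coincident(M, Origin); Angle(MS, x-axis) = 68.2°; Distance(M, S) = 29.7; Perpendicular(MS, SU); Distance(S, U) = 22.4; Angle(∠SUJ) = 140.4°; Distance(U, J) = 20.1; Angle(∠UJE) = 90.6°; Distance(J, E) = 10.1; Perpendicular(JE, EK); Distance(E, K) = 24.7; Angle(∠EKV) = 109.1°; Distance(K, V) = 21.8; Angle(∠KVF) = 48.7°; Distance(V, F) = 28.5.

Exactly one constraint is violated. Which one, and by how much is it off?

Distance(V, F) = 28.5 — off by 5.50.

M = (0.00, 0.00) ✓; MS at 68.20° ✓; |MS| = 29.70 ✓; ∠(MS, SU) = 90.00° ✓; |SU| = 22.40 ✓; ∠SUJ = 140.4° ✓; |UJ| = 20.10 ✓; ∠UJE = 90.60° ✓; |JE| = 10.10 ✓; ∠(JE, EK) = 90.00° ✓; |EK| = 24.70 ✓; ∠EKV = 109.1° ✓; |KV| = 21.80 ✓; ∠KVF = 48.70° ✓; |VF| = 23.00 ✗.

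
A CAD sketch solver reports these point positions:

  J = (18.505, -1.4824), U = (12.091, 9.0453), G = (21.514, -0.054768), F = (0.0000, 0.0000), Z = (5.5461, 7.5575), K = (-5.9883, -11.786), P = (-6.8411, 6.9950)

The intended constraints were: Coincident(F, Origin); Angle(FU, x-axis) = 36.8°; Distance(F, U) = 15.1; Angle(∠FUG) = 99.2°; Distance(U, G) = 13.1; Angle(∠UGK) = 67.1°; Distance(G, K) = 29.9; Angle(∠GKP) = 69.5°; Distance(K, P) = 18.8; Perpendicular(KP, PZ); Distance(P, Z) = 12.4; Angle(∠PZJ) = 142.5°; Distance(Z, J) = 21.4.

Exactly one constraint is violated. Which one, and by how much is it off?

Distance(Z, J) = 21.4 — off by 5.60.

F = (0.00, 0.00) ✓; FU at 36.80° ✓; |FU| = 15.10 ✓; ∠FUG = 99.20° ✓; |UG| = 13.10 ✓; ∠UGK = 67.10° ✓; |GK| = 29.90 ✓; ∠GKP = 69.50° ✓; |KP| = 18.80 ✓; ∠(KP, PZ) = 90.00° ✓; |PZ| = 12.40 ✓; ∠PZJ = 142.5° ✓; |ZJ| = 15.80 ✗.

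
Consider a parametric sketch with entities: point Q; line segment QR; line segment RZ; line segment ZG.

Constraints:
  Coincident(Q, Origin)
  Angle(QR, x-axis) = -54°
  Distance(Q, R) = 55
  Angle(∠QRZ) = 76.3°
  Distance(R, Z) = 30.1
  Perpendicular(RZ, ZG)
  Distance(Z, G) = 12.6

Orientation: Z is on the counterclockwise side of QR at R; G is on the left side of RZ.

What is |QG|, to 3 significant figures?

44.3

Q is at the origin; QR runs at -54.0° with length 55.0, so R = 55.0·(cos -54.0°, sin -54.0°) = (32.3, -44.5). ∠QRZ = 76.3°, so RZ runs at -54.0° + (180° − 76.3°) = 49.7° from the x-axis; with |RZ| = 30.1, Z = R + 30.1·(cos 49.7°, sin 49.7°) = (51.8, -21.5). RZ ⟂ ZG; with |ZG| = 12.6 on the left of RZ, G = Z + 12.6·(-0.763, 0.647) = (42.2, -13.4). Then |QG| = |G − Q| = 44.3.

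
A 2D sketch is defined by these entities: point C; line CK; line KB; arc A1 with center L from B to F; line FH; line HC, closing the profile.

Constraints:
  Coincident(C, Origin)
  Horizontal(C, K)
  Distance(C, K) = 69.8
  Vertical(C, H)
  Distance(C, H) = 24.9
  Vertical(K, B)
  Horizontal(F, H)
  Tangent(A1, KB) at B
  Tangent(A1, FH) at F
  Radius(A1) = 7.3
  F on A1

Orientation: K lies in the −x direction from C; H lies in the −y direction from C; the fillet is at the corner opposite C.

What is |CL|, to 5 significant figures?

64.931

C is at the origin; C and K share the same y with |CK| = 69.8 and K on the −x side, so K = (-69.800, 0.0000). CH is vertical with |CH| = 24.9 and H on the −y side, so H = (0.0000, -24.900). The virtual corner opposite C is at (-69.800, -24.900). Since A1 is tangent to KB there, LB ⟂ KB and A1 meets FH tangentially, so LF is at right angles to FH, with radius 7.3, so the center L sits 7.3 in from both sides at L = (-62.500, -17.600). Then |CL| = |L − C| = 64.931.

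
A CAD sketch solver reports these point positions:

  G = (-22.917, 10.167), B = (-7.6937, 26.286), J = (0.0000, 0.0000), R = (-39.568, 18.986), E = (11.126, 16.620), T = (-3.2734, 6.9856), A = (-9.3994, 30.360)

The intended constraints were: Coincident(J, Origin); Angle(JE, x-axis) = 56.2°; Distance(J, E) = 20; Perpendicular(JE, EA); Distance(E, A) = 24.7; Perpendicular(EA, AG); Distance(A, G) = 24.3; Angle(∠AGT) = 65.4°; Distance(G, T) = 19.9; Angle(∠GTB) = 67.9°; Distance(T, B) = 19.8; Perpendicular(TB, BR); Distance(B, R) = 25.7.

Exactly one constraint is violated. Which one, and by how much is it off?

Distance(B, R) = 25.7 — off by 7.00.

J = (0.00, 0.00) ✓; JE at 56.20° ✓; |JE| = 20.00 ✓; ∠(JE, EA) = 90.00° ✓; |EA| = 24.70 ✓; ∠(EA, AG) = 90.00° ✓; |AG| = 24.30 ✓; ∠AGT = 65.40° ✓; |GT| = 19.90 ✓; ∠GTB = 67.90° ✓; |TB| = 19.80 ✓; ∠(TB, BR) = 90.00° ✓; |BR| = 32.70 ✗.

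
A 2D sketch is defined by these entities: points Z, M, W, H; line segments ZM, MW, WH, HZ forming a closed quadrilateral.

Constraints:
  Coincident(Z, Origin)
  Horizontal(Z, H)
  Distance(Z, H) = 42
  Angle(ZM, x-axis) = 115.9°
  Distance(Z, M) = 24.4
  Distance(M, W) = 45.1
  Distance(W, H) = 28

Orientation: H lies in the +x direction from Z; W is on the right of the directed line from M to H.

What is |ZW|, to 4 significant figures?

21.94

Z is at the origin; Z and H share the same y with |ZH| = 42.0 and H in +x, so H = (42.0, 0). ZM runs at 115.9° with |ZM| = 24.4, so M = (-10.66, 21.95). W is determined by |MW| = 45.1 and |WH| = 28.0 together: it lies at the intersection of circle(M, 45.1) and circle(H, 28.0). With |MH| = 57.05, the foot of the radical line on MH is 39.48 from M and the perpendicular offset is √(45.1² − 39.48²) = 21.80. Taking the right-of-MH solution: W = (17.40, -13.36).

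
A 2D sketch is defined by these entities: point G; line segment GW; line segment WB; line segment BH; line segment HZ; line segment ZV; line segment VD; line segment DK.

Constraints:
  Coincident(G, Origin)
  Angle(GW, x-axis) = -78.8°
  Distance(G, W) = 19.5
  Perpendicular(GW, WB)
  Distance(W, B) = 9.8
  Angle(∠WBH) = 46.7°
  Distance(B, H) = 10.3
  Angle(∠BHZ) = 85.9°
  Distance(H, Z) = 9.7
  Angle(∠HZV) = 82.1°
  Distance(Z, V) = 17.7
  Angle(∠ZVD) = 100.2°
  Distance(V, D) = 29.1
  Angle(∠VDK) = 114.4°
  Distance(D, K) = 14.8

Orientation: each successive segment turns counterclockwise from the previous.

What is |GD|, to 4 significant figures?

32.43

∠HZV = 82.1° gives ZV at -23.50° from the x-axis; with |ZV| = 17.7, V = (16.19, -26.58). ∠ZVD = 100.2° gives VD at 56.30° from the x-axis; with |VD| = 29.1, D = (32.34, -2.371). Then |GD| = |D − G| = 32.43.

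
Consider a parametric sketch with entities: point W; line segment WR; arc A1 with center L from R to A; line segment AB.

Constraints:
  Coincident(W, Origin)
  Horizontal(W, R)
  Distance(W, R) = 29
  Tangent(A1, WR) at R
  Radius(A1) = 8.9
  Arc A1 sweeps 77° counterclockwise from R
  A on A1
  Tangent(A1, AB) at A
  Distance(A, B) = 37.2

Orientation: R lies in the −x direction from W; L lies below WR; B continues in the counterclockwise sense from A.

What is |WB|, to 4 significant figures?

63.10

On A1, R sits at bearing 90° from L; a 77° counterclockwise sweep puts A at bearing 167°, so A = L + 8.9·(cos 167°, sin 167°) = (-37.67, -6.898). A1 meets AB tangentially, so LA is at right angles to AB, so AB runs along (−sin 167°, cos 167°); with |AB| = 37.2, B = (-46.04, -43.14). Then |WB| = |B − W| = 63.10.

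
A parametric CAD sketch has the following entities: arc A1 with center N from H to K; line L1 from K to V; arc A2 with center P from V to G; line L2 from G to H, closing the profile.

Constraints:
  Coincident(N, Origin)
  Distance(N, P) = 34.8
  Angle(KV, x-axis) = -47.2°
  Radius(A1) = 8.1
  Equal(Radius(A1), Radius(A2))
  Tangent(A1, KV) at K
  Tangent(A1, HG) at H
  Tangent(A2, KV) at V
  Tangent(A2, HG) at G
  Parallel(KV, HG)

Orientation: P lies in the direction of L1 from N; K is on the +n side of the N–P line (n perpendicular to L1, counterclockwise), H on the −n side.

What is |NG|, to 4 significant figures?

35.73

The slot axis is L1's direction at -47.2°, so u = (cos -47.2°, sin -47.2°) = (0.6794, -0.7337) and n = (−sin -47.2°, cos -47.2°) = (0.7337, 0.6794). N is at the origin and P lies 34.8 along u from N, so P = 34.8·u = (23.64, -25.53). Tangency of A1 to both parallel lines with radius 8.1 puts K and H at N ± 8.1·n: K = (5.943, 5.503), H = (-5.943, -5.503). Equal radii place V and G the same way about P: V = P + 8.1·n = (29.59, -20.03), G = P − 8.1·n = (17.70, -31.04). Then |NG| = |G − N| = 35.73.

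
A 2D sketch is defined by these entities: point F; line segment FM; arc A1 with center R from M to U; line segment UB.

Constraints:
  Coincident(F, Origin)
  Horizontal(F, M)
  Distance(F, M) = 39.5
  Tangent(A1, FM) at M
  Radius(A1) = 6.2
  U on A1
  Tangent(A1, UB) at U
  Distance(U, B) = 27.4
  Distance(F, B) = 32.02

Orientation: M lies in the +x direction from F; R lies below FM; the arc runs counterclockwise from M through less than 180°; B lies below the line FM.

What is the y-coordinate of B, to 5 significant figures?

-25.623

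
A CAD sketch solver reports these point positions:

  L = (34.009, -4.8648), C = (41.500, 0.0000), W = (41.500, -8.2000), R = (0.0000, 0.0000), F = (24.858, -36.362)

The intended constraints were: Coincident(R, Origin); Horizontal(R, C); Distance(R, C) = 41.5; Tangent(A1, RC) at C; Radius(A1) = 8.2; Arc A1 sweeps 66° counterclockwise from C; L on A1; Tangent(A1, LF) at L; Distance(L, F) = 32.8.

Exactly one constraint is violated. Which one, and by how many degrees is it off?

Tangent(A1, LF) at L — off by 7.80°.

R = (0.00, 0.00) ✓; R.y = 0.00, C.y = 0.00 ✓; |RC| = 41.50 ✓; ∠(WC, CR) = 90.00° ✓; |WC| = 8.200 ✓; bearing(W→L) − bearing(W→C) = 66.00° ✓; |WL| = 8.200 ✓; ∠(WL, LF) = 82.20° ✗; |LF| = 32.80 ✓.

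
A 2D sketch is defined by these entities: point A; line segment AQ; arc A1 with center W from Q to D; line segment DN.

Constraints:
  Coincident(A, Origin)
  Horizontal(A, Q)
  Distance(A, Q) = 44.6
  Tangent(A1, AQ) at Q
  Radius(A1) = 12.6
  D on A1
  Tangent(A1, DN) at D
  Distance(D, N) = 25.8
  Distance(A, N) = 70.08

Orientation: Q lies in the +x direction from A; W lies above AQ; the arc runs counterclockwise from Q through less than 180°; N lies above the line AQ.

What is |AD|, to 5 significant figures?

58.301

Checks: |AQ| = 44.60 ✓; |WD| = 12.60 ✓; ∠(WD, DN) = 90.00° ✓; |DN| = 25.80 ✓; |AN| = 70.08 ✓.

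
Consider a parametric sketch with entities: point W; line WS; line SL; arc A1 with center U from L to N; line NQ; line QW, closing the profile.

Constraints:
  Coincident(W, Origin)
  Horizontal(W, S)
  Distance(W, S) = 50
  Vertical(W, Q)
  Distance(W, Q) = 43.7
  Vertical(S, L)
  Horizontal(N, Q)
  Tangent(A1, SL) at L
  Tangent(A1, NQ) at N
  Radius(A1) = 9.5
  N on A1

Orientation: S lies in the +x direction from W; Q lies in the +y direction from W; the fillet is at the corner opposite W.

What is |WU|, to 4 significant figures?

53.01

W is at the origin; WS is horizontal with |WS| = 50.0 and S on the +x side, so S = (50.00, 0.000). WQ is vertical with |WQ| = 43.7 and Q on the +y side, so Q = (0.000, 43.70). The virtual corner opposite W is at (50.00, 43.70). A1 meets SL tangentially, so UL is at right angles to SL and since A1 is tangent to NQ there, UN ⟂ NQ, with radius 9.5, so the center U sits 9.5 in from both sides at U = (40.50, 34.20). Then |WU| = |U − W| = 53.01.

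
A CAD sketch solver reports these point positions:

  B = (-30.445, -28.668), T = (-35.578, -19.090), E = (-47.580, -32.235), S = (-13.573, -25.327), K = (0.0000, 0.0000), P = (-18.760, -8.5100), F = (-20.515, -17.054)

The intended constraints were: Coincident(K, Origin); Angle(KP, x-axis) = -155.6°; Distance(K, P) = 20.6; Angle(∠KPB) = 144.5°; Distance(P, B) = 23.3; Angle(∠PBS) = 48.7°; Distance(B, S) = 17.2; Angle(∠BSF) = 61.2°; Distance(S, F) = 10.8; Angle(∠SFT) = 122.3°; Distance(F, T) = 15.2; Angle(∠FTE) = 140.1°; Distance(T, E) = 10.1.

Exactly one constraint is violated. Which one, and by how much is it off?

Distance(T, E) = 10.1 — off by 7.70.

K = (0.00, 0.00) ✓; KP at -155.6° ✓; |KP| = 20.60 ✓; ∠KPB = 144.5° ✓; |PB| = 23.30 ✓; ∠PBS = 48.70° ✓; |BS| = 17.20 ✓; ∠BSF = 61.20° ✓; |SF| = 10.80 ✓; ∠SFT = 122.3° ✓; |FT| = 15.20 ✓; ∠FTE = 140.1° ✓; |TE| = 17.80 ✗.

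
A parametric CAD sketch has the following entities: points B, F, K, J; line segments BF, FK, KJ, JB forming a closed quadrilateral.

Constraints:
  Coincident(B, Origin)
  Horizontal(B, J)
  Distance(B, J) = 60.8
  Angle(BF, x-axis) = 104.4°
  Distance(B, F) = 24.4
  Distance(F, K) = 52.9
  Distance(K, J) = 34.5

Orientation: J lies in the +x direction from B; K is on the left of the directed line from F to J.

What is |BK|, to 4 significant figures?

55.86

B is at the origin; BJ is horizontal with |BJ| = 60.8 and J in +x, so J = (60.8, 0). BF runs at 104.4° with |BF| = 24.4, so F = (-6.068, 23.63). K is determined by |FK| = 52.9 and |KJ| = 34.5 together: it lies at the intersection of circle(F, 52.9) and circle(J, 34.5). With |FJ| = 70.92, the foot of the radical line on FJ is 46.80 from F and the perpendicular offset is √(52.9² − 46.80²) = 24.66. Taking the left-of-FJ solution: K = (46.27, 31.29).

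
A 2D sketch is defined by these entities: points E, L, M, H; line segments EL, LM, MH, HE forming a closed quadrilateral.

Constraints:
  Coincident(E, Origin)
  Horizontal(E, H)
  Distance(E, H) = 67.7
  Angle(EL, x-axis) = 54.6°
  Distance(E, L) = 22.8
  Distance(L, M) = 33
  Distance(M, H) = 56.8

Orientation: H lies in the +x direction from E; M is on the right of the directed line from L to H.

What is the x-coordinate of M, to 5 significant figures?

12.759

E is at the origin; EH is horizontal with |EH| = 67.7 and H in +x, so H = (67.7, 0). EL runs at 54.6° with |EL| = 22.8, so L = (13.208, 18.585). M is determined by |LM| = 33.0 and |MH| = 56.8 together: it lies at the intersection of circle(L, 33.0) and circle(H, 56.8). With |LH| = 57.574, the foot of the radical line on LH is 10.227 from L and the perpendicular offset is √(33.0² − 10.227²) = 31.375. Taking the right-of-LH solution: M = (12.759, -14.412).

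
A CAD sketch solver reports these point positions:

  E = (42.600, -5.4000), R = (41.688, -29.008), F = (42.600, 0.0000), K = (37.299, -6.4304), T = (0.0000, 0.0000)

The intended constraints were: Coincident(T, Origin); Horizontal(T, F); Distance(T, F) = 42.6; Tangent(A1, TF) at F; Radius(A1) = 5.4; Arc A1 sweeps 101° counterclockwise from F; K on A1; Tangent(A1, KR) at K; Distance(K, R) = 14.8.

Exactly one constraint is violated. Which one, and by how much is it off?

Distance(K, R) = 14.8 — off by 8.20.

T = (0.00, 0.00) ✓; T.y = 0.00, F.y = 0.00 ✓; |TF| = 42.60 ✓; ∠(EF, FT) = 90.00° ✓; |EF| = 5.400 ✓; bearing(E→K) − bearing(E→F) = 101.0° ✓; |EK| = 5.400 ✓; ∠(EK, KR) = 90.00° ✓; |KR| = 23.00 ✗.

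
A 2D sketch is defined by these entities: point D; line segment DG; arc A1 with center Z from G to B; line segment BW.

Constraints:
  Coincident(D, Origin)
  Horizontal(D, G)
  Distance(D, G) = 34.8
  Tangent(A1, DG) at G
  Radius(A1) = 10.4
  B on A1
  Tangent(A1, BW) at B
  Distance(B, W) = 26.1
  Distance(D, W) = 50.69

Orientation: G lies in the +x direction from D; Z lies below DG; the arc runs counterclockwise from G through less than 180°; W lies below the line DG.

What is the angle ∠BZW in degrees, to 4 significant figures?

68.27°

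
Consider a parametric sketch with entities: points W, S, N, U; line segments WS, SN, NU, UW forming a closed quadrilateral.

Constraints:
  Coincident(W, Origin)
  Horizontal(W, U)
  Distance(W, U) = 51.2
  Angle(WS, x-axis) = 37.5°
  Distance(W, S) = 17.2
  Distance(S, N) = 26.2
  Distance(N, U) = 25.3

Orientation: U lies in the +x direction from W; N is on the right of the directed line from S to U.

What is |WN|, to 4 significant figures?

30.57

W is at the origin; WU is horizontal with |WU| = 51.2 and U in +x, so U = (51.2, 0). WS runs at 37.5° with |WS| = 17.2, so S = (13.65, 10.47). N is determined by |SN| = 26.2 and |NU| = 25.3 together: it lies at the intersection of circle(S, 26.2) and circle(U, 25.3). With |SU| = 38.99, the foot of the radical line on SU is 20.09 from S and the perpendicular offset is √(26.2² − 20.09²) = 16.82. Taking the right-of-SU solution: N = (28.48, -11.13).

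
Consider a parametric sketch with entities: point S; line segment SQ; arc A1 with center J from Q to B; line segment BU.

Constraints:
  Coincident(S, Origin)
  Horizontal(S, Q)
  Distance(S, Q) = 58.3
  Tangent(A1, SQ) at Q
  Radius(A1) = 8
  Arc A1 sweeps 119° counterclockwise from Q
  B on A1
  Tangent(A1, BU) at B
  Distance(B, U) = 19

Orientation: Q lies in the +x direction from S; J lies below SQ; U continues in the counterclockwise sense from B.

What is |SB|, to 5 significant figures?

52.660

S is at the origin; SQ is horizontal with |SQ| = 58.3 and Q on the +x side, so Q = (58.300, 0.0000). The tangent condition forces JQ to be normal to SQ, so J = Q + (0, -8) = (58.300, -8.0000). On A1, Q sits at bearing 90° from J; a 119° counterclockwise sweep puts B at bearing 209°, so B = J + 8.0·(cos 209°, sin 209°) = (51.303, -11.878). Then |SB| = |B − S| = 52.660.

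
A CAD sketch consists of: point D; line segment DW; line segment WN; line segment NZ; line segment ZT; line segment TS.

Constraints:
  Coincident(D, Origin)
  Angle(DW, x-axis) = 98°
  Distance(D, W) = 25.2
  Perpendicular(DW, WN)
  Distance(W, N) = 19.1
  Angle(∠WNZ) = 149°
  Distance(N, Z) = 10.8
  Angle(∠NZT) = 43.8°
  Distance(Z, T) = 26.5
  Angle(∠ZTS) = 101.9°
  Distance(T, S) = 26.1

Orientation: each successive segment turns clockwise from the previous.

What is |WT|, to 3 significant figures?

11.7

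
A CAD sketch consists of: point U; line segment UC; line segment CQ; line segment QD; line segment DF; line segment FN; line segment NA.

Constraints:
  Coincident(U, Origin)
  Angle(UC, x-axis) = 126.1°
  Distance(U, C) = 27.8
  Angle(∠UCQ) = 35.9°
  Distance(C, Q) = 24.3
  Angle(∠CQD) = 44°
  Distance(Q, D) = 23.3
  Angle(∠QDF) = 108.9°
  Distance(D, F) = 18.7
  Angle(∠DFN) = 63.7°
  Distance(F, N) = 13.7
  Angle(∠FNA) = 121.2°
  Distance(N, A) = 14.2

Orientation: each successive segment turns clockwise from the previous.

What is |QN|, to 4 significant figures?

22.41

U is at the origin; UC runs at 126.1° with length 27.8, so C = (-16.38, 22.46). ∠UCQ = 35.9° gives CQ at -18.00° from the x-axis; with |CQ| = 24.3, Q = (6.731, 14.95). ∠CQD = 44.0° gives QD at -154.0° from the x-axis; with |QD| = 23.3, D = (-14.21, 4.739). ∠QDF = 108.9° gives DF at 134.9° from the x-axis; with |DF| = 18.7, F = (-27.41, 17.98). ∠DFN = 63.7° gives FN at 18.60° from the x-axis; with |FN| = 13.7, N = (-14.43, 22.35). Then |QN| = |N − Q| = 22.41.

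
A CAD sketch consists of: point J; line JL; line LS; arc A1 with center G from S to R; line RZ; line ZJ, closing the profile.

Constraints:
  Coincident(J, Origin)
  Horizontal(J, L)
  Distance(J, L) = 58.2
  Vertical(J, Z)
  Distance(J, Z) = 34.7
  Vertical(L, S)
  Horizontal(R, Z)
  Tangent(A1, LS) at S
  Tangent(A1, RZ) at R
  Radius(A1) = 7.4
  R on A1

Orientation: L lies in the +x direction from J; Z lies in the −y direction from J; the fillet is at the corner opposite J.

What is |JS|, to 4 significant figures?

64.28

J is at the origin; JL is horizontal with |JL| = 58.2 and L on the +x side, so L = (58.20, 0.000). JZ is vertical with |JZ| = 34.7 and Z on the −y side, so Z = (0.000, -34.70). The virtual corner opposite J is at (58.20, -34.70). Tangency of A1 to LS means the radius GS is perpendicular to LS and tangency of A1 to RZ means the radius GR is perpendicular to RZ, with radius 7.4, so the center G sits 7.4 in from both sides at G = (50.80, -27.30). That places the tangent points at S = (58.20, -27.30) on LS and R = (50.80, -34.70) on RZ. Then |JS| = |S − J| = 64.28.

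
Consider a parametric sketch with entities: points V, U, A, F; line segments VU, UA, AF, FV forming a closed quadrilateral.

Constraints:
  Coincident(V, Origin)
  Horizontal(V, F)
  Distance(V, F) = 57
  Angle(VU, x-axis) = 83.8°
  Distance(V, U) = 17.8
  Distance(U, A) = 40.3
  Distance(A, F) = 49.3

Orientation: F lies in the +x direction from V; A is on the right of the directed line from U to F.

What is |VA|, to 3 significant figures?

24.6

Checks: VU at 83.80° ✓; |UA| = 40.30 ✓; |AF| = 49.30 ✓.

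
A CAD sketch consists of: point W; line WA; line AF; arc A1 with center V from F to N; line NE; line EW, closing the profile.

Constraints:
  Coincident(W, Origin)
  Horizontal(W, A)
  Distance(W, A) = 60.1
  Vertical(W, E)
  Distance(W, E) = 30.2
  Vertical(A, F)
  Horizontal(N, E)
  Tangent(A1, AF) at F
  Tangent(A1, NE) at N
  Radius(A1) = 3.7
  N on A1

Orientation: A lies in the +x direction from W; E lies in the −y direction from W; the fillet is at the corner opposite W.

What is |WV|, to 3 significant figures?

62.3

W is at the origin; WA is horizontal with |WA| = 60.1 and A on the +x side, so A = (60.1, 0.00). WE is vertical with |WE| = 30.2 and E on the −y side, so E = (0.00, -30.2). The virtual corner opposite W is at (60.1, -30.2). The tangent condition forces VF to be normal to AF and since A1 is tangent to NE there, VN ⟂ NE, with radius 3.7, so the center V sits 3.7 in from both sides at V = (56.4, -26.5). Then |WV| = |V − W| = 62.3.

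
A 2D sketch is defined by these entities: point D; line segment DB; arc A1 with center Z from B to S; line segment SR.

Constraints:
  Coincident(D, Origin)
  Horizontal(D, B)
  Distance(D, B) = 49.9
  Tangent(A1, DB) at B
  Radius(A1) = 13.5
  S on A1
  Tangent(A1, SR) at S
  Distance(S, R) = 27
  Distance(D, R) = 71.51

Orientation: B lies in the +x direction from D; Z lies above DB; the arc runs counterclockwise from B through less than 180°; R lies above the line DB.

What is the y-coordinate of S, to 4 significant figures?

16.39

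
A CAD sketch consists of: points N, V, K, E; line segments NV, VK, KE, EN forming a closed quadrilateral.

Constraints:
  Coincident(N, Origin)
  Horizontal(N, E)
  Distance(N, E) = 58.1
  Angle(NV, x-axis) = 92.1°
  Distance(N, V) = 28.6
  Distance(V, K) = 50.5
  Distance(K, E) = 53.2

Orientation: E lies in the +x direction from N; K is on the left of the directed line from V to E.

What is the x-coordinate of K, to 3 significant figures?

44.0

N is at the origin; N and E share the same y with |NE| = 58.1 and E in +x, so E = (58.1, 0). NV runs at 92.1° with |NV| = 28.6, so V = (-1.05, 28.6). K is determined by |VK| = 50.5 and |KE| = 53.2 together: it lies at the intersection of circle(V, 50.5) and circle(E, 53.2). With |VE| = 65.7, the foot of the radical line on VE is 30.7 from V and the perpendicular offset is √(50.5² − 30.7²) = 40.1. Taking the left-of-VE solution: K = (44.0, 51.3).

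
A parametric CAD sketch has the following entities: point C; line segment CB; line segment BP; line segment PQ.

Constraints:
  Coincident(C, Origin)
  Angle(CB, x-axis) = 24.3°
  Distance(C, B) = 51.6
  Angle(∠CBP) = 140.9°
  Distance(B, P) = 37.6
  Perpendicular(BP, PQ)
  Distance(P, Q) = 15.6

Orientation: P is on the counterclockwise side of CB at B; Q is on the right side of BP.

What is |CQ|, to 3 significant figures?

91.4

C is at the origin; CB runs at 24.3° with length 51.6, so B = 51.6·(cos 24.3°, sin 24.3°) = (47.0, 21.2). ∠CBP = 140.9°, so BP runs at 24.3° + (180° − 140.9°) = 63.4° from the x-axis; with |BP| = 37.6, P = B + 37.6·(cos 63.4°, sin 63.4°) = (63.9, 54.9). The perpendicularity gives PQ at right angles to BP; with |PQ| = 15.6 on the right of BP, Q = P + 15.6·(0.894, -0.448) = (77.8, 47.9). Then |CQ| = |Q − C| = 91.4.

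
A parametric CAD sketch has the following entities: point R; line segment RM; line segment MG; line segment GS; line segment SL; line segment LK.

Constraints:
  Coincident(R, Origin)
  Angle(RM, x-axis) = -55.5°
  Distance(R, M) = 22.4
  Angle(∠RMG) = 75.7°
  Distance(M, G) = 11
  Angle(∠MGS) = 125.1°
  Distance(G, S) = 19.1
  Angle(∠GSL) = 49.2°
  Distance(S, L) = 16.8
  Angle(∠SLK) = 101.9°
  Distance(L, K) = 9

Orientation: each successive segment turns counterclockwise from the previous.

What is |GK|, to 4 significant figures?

8.372

R is at the origin; RM runs at -55.5° with length 22.4, so M = (12.69, -18.46). ∠RMG = 75.7° gives MG at 48.80° from the x-axis; with |MG| = 11.0, G = (19.93, -10.18). ∠MGS = 125.1° gives GS at 103.7° from the x-axis; with |GS| = 19.1, S = (15.41, 8.373). ∠GSL = 49.2° gives SL at -125.5° from the x-axis; with |SL| = 16.8, L = (5.654, -5.304). ∠SLK = 101.9° gives LK at -47.40° from the x-axis; with |LK| = 9.0, K = (11.75, -11.93). Then |GK| = |K − G| = 8.372.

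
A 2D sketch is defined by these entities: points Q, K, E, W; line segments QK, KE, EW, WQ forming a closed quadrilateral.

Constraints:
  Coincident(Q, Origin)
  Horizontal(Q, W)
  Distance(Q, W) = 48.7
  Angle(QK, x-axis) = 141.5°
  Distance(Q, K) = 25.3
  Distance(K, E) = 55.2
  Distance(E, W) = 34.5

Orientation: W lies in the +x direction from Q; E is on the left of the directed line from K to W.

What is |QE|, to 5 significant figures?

45.398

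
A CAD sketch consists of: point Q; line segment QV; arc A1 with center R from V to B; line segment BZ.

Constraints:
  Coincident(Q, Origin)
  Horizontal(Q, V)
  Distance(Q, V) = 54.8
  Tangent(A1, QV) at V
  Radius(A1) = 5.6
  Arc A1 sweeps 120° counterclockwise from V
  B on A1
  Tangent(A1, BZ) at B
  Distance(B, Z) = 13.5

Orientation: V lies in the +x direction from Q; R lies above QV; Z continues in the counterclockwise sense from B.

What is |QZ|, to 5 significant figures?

56.587

Q is at the origin; QV is horizontal with |QV| = 54.8 and V on the +x side, so V = (54.800, 0.0000). Since A1 is tangent to QV there, RV ⟂ QV, so R = V + (0, 5.6) = (54.800, 5.6000). On A1, V sits at bearing -90° from R; a 120° counterclockwise sweep puts B at bearing 30°, so B = R + 5.6·(cos 30°, sin 30°) = (59.650, 8.4000). The tangent condition forces RB to be normal to BZ, so BZ runs along (−sin 30°, cos 30°); with |BZ| = 13.5, Z = (52.900, 20.091). Then |QZ| = |Z − Q| = 56.587.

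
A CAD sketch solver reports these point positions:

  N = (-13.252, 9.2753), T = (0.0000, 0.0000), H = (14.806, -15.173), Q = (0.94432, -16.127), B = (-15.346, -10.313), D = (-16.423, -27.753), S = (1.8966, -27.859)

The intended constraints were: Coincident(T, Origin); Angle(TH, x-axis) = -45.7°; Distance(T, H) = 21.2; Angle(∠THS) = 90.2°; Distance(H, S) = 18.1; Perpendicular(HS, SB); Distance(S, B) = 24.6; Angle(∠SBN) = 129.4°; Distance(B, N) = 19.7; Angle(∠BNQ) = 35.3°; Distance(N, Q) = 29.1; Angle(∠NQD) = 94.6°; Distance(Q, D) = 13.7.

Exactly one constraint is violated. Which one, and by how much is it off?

Distance(Q, D) = 13.7 — off by 7.20.

T = (0.00, 0.00) ✓; TH at -45.70° ✓; |TH| = 21.20 ✓; ∠THS = 90.20° ✓; |HS| = 18.10 ✓; ∠(HS, SB) = 90.00° ✓; |SB| = 24.60 ✓; ∠SBN = 129.4° ✓; |BN| = 19.70 ✓; ∠BNQ = 35.30° ✓; |NQ| = 29.10 ✓; ∠NQD = 94.60° ✓; |QD| = 20.90 ✗.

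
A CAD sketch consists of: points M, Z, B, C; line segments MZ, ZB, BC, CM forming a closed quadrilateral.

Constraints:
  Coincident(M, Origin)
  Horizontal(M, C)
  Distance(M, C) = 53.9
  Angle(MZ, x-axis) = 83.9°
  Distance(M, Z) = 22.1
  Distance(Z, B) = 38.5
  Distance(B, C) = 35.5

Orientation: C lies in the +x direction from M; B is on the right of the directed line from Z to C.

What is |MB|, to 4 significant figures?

23.73

Checks: |ZB| = 38.50 ✓; |BC| = 35.50 ✓.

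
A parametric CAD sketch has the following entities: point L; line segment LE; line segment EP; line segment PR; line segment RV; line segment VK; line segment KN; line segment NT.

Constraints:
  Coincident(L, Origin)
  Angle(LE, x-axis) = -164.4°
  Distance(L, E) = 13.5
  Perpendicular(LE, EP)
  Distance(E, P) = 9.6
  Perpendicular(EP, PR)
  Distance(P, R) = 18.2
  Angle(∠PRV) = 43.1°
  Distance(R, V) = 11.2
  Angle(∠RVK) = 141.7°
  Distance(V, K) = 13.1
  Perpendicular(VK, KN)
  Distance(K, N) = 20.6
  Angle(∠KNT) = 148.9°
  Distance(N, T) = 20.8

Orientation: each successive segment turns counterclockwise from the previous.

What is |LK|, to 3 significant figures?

16.6

L is at the origin; LE runs at -164.4° with length 13.5, so E = (-13.0, -3.63). LE is perpendicular to EP, so EP runs at -74.4°; with |EP| = 9.6, P = (-10.4, -12.9). The perpendicularity gives PR at right angles to EP, so PR runs at 15.6°; with |PR| = 18.2, R = (7.11, -7.98). ∠PRV = 43.1° gives RV at 152° from the x-axis; with |RV| = 11.2, V = (-2.83, -2.81). ∠RVK = 141.7° gives VK at -169° from the x-axis; with |VK| = 13.1, K = (-15.7, -5.27). Then |LK| = |K − L| = 16.6.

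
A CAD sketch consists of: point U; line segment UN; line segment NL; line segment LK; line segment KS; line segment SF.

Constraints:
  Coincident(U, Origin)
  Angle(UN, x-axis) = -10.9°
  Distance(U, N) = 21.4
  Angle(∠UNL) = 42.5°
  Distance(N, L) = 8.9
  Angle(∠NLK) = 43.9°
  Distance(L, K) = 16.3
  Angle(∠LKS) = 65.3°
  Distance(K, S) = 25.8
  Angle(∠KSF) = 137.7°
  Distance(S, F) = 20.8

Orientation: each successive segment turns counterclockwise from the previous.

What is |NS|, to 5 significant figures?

17.291

∠NLK = 43.9° gives LK at -97.300° from the x-axis; with |LK| = 16.3, K = (13.636, -13.069). ∠LKS = 65.3° gives KS at 17.400° from the x-axis; with |KS| = 25.8, S = (38.256, -5.3542). Then |NS| = |S − N| = 17.291.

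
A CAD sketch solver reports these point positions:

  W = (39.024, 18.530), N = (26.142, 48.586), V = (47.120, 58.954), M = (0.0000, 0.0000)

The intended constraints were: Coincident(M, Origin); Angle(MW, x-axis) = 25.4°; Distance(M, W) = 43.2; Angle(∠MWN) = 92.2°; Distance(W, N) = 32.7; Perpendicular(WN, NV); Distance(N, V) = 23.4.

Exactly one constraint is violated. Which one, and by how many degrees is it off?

Perpendicular(WN, NV) — off by 3.10°.

M = (0.00, 0.00) ✓; MW at 25.40° ✓; |MW| = 43.20 ✓; ∠MWN = 92.20° ✓; |WN| = 32.70 ✓; ∠(WN, NV) = 86.90° ✗; |NV| = 23.40 ✓.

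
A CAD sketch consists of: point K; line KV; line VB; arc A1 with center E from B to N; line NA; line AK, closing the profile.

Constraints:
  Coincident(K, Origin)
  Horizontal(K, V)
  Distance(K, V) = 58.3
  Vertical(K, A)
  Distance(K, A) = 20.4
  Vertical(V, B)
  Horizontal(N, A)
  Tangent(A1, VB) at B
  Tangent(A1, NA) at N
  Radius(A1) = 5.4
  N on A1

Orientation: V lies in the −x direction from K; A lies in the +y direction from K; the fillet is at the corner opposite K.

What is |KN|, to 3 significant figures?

56.7

The virtual corner opposite K is at (-58.3, 20.4). Tangency of A1 to VB means the radius EB is perpendicular to VB and A1 meets NA tangentially, so EN is at right angles to NA, with radius 5.4, so the center E sits 5.4 in from both sides at E = (-52.9, 15.0). That places the tangent points at B = (-58.3, 15.0) on VB and N = (-52.9, 20.4) on NA. Then |KN| = |N − K| = 56.7.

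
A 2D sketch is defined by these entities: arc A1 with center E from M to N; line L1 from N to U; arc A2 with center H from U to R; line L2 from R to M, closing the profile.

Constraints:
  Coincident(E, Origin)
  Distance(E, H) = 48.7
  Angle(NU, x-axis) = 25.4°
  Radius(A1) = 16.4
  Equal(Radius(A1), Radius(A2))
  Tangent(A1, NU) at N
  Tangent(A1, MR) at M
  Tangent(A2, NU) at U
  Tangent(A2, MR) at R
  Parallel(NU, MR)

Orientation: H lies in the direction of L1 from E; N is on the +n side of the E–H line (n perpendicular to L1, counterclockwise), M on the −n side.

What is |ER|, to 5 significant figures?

51.387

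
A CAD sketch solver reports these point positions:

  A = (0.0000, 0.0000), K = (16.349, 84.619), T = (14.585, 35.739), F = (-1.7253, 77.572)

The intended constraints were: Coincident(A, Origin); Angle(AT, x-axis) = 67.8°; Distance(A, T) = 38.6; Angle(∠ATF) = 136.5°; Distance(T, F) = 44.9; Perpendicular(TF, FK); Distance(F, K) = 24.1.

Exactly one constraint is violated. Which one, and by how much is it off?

Distance(F, K) = 24.1 — off by 4.70.

A = (0.00, 0.00) ✓; AT at 67.80° ✓; |AT| = 38.60 ✓; ∠ATF = 136.5° ✓; |TF| = 44.90 ✓; ∠(TF, FK) = 90.00° ✓; |FK| = 19.40 ✗.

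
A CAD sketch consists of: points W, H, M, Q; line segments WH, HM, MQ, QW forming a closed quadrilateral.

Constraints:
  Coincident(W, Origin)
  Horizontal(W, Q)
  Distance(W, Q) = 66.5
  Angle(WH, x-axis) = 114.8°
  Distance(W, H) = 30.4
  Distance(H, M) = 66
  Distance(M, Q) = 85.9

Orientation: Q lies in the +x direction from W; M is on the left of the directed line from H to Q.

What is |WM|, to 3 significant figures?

83.4

Checks: |HM| = 66.00 ✓; |MQ| = 85.90 ✓.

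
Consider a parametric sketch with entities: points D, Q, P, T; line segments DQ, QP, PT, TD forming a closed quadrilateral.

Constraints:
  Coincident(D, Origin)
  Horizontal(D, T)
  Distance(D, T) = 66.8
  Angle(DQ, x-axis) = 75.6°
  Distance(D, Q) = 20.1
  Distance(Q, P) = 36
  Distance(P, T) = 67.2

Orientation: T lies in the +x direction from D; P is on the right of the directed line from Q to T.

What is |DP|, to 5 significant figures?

16.454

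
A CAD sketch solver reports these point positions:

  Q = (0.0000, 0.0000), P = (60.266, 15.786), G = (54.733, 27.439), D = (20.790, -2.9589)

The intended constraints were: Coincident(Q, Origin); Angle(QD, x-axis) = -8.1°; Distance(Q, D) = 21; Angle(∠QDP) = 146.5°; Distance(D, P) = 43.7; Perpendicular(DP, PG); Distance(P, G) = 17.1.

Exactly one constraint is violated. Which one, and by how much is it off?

Distance(P, G) = 17.1 — off by 4.20.

Q = (0.00, 0.00) ✓; QD at -8.100° ✓; |QD| = 21.00 ✓; ∠QDP = 146.5° ✓; |DP| = 43.70 ✓; ∠(DP, PG) = 90.00° ✓; |PG| = 12.90 ✗.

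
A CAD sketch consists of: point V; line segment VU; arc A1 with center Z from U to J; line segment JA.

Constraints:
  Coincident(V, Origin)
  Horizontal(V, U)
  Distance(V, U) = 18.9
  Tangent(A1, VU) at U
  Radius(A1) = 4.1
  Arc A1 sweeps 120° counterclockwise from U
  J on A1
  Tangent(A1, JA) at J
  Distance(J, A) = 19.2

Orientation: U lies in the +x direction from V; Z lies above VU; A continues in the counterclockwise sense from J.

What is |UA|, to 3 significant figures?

23.6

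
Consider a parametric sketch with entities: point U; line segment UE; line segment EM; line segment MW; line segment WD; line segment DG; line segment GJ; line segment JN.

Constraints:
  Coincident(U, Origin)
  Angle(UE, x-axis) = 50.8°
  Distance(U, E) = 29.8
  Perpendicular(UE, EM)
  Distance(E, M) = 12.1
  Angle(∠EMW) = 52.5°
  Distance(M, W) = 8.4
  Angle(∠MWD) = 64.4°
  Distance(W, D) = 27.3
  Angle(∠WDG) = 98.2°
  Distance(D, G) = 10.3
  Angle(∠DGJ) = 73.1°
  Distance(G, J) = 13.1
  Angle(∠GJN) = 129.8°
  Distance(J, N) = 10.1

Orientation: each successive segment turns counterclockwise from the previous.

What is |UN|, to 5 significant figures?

32.445

U is at the origin; UE runs at 50.8° with length 29.8, so E = (18.834, 23.093). UE is perpendicular to EM, so EM runs at 140.80°; with |EM| = 12.1, M = (9.4576, 30.741). ∠EMW = 52.5° gives MW at -91.700° from the x-axis; with |MW| = 8.4, W = (9.2084, 22.345). ∠MWD = 64.4° gives WD at 23.900° from the x-axis; with |WD| = 27.3, D = (34.168, 33.405). ∠WDG = 98.2° gives DG at 105.70° from the x-axis; with |DG| = 10.3, G = (31.380, 43.321). ∠DGJ = 73.1° gives GJ at -147.40° from the x-axis; with |GJ| = 13.1, J = (20.344, 36.263). ∠GJN = 129.8° gives JN at -97.200° from the x-axis; with |JN| = 10.1, N = (19.078, 26.242). Then |UN| = |N − U| = 32.445.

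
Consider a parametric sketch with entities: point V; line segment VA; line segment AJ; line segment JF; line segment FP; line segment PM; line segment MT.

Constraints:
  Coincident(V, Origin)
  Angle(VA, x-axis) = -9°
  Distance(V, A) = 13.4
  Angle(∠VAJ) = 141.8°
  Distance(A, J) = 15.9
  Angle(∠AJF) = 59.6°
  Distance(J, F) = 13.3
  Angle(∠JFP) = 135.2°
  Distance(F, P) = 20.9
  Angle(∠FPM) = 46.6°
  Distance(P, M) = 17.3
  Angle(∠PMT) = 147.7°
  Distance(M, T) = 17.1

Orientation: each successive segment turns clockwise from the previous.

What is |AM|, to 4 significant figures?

3.197

∠JFP = 135.2° gives FP at 147.6° from the x-axis; with |FP| = 20.9, P = (-6.598, -5.420). ∠FPM = 46.6° gives PM at 14.20° from the x-axis; with |PM| = 17.3, M = (10.17, -1.176). Then |AM| = |M − A| = 3.197.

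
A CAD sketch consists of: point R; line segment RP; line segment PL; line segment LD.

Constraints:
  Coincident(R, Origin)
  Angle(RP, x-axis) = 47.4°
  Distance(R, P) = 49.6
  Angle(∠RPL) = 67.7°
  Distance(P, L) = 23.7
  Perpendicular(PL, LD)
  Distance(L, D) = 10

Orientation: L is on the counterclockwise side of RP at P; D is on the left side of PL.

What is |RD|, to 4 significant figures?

36.22

R is at the origin; RP runs at 47.4° with length 49.6, so P = 49.6·(cos 47.4°, sin 47.4°) = (33.57, 36.51). ∠RPL = 67.7°, so PL runs at 47.4° + (180° − 67.7°) = 159.7° from the x-axis; with |PL| = 23.7, L = P + 23.7·(cos 159.7°, sin 159.7°) = (11.35, 44.73). PL is perpendicular to LD; with |LD| = 10.0 on the left of PL, D = L + 10.0·(-0.3469, -0.9379) = (7.876, 35.35). Then |RD| = |D − R| = 36.22.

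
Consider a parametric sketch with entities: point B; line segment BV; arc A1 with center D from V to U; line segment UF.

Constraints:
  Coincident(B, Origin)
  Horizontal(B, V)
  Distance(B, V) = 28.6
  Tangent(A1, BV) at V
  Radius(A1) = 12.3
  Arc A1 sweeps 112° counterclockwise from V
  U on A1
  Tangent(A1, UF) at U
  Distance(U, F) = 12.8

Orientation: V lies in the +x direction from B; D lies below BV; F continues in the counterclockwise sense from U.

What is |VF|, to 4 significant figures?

29.52

On A1, V sits at bearing 90° from D; a 112° counterclockwise sweep puts U at bearing 202°, so U = D + 12.3·(cos 202°, sin 202°) = (17.20, -16.91). The tangent condition forces DU to be normal to UF, so UF runs along (−sin 202°, cos 202°); with |UF| = 12.8, F = (21.99, -28.78). Then |VF| = |F − V| = 29.52.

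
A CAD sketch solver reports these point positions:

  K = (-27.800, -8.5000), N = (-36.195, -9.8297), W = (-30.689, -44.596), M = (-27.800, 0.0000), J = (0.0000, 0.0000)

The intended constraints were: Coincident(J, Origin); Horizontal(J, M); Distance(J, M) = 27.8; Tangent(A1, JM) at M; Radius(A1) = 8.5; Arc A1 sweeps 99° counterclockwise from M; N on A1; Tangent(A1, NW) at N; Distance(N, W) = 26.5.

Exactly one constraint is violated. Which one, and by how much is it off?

Distance(N, W) = 26.5 — off by 8.70.

J = (0.00, 0.00) ✓; J.y = 0.00, M.y = 0.00 ✓; |JM| = 27.80 ✓; ∠(KM, MJ) = 90.00° ✓; |KM| = 8.500 ✓; bearing(K→N) − bearing(K→M) = 99.00° ✓; |KN| = 8.500 ✓; ∠(KN, NW) = 90.00° ✓; |NW| = 35.20 ✗.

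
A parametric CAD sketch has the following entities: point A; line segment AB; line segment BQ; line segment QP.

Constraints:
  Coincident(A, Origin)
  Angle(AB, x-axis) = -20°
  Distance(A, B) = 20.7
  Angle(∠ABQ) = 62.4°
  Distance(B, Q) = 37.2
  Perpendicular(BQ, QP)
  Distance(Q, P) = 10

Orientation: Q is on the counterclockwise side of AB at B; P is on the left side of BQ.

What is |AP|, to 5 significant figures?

28.843

A is at the origin; AB runs at -20.0° with length 20.7, so B = 20.7·(cos -20.0°, sin -20.0°) = (19.452, -7.0798). ∠ABQ = 62.4°, so BQ runs at -20.0° + (180° − 62.4°) = 97.600° from the x-axis; with |BQ| = 37.2, Q = B + 37.2·(cos 97.600°, sin 97.600°) = (14.532, 29.793). The perpendicularity gives QP at right angles to BQ; with |QP| = 10.0 on the left of BQ, P = Q + 10.0·(-0.99122, -0.13226) = (4.6195, 28.471). Then |AP| = |P − A| = 28.843.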